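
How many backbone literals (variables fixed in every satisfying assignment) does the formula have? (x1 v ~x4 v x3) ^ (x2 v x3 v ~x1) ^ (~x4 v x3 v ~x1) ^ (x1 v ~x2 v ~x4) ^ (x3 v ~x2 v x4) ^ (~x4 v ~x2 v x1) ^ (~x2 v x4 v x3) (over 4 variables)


Find all satisfying assignments: 8 model(s).
Check which variables have the same value in every model.
No variable is fixed across all models.
Backbone size = 0.

0


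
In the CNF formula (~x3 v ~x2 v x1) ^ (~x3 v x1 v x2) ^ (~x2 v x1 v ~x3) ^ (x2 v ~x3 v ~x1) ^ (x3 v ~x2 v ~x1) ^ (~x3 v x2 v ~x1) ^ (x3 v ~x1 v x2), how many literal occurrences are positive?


Scan each clause for unnegated literals.
Clause 1: 1 positive; Clause 2: 2 positive; Clause 3: 1 positive; Clause 4: 1 positive; Clause 5: 1 positive; Clause 6: 1 positive; Clause 7: 2 positive.
Total positive literal occurrences = 9.

9


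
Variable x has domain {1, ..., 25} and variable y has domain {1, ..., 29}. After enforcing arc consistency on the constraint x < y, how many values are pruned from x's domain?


For the constraint x < y, x needs a supporting value in y's domain.
x can be at most 28 (one less than y's maximum).
Valid x values from domain: 25 out of 25.
Pruned = 25 - 25 = 0.

0


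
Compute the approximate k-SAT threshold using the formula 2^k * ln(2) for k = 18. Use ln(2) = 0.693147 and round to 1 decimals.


Using the asymptotic formula: threshold ~ 2^k * ln(2).
2^18 = 262144.
262144 * 0.693147 = 181704.3.

181704.3


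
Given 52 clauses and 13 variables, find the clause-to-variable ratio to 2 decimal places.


Clause-to-variable ratio = clauses / variables.
52 / 13 = 4.0.

4.0


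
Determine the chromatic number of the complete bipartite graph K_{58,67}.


K_{58,67} is bipartite by definition: the two parts are independent sets, with every edge crossing between them.
Color all vertices in one part with color 1 and all vertices in the other part with color 2.
Since the graph has at least one edge, one color does not suffice.
Chromatic number = 2.

2


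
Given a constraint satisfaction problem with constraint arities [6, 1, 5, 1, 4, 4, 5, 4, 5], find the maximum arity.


The arities are: 6, 1, 5, 1, 4, 4, 5, 4, 5.
Scan for the maximum value.
Maximum arity = 6.

6


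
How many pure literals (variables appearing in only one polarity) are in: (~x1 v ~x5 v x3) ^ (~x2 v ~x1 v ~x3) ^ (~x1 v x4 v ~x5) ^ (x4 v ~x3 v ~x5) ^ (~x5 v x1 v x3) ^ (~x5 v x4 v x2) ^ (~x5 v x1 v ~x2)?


A pure literal appears in only one polarity across all clauses.
Pure literals: x4 (positive only), x5 (negative only).
Count = 2.

2


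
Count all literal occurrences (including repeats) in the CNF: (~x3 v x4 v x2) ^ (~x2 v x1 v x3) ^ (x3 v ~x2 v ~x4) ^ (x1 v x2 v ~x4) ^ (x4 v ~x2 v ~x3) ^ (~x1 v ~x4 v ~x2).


Clause lengths: 3, 3, 3, 3, 3, 3.
Sum = 3 + 3 + 3 + 3 + 3 + 3 = 18.

18


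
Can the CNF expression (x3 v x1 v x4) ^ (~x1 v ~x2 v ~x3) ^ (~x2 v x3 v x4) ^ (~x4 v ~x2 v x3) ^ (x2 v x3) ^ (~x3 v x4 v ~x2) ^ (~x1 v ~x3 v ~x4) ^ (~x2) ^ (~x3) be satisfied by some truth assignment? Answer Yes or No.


Check all 16 possible truth assignments.
Number of satisfying assignments found: 0.
The formula is unsatisfiable.

No


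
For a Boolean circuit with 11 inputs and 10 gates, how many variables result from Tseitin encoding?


The Tseitin transformation introduces one auxiliary variable per gate.
Total variables = inputs + gates = 11 + 10 = 21.

21


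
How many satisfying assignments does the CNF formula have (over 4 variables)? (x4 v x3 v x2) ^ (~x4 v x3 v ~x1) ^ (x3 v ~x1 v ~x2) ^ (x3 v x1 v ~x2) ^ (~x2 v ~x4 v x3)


Enumerate all 16 truth assignments over 4 variables.
Test each against every clause.
Satisfying assignments found: 9.

9


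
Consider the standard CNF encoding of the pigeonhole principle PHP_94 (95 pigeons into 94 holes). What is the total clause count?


The PHP encoding has two parts:
1) At-least-one-hole clauses: 95 (one per pigeon, each with 94 literals).
2) At-most-one-pigeon-per-hole clauses: 94 holes * C(95,2) = 94 * 4465 = 419710.
Total clauses = 95 + 419710 = 419805.

419805


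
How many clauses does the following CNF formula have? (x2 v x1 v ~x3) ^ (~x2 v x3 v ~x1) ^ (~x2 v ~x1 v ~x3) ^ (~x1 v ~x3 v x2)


Each group enclosed in parentheses joined by ^ is one clause.
Counting the conjuncts: 4 clauses.

4


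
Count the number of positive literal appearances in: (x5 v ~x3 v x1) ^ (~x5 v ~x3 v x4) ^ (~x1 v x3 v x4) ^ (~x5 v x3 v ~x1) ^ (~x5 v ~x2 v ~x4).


Scan each clause for unnegated literals.
Clause 1: 2 positive; Clause 2: 1 positive; Clause 3: 2 positive; Clause 4: 1 positive; Clause 5: 0 positive.
Total positive literal occurrences = 6.

6


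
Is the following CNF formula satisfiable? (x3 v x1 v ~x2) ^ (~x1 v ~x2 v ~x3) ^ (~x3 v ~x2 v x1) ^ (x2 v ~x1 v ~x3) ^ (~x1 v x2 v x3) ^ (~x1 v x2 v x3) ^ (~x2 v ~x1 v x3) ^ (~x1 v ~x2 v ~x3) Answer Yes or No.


Check all 8 possible truth assignments.
Number of satisfying assignments found: 2.
The formula is satisfiable.

Yes


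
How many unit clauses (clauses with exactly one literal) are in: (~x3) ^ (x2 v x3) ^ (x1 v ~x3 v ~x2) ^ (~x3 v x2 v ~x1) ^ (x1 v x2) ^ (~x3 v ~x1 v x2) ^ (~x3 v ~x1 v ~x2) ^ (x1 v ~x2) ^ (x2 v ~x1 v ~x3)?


A unit clause contains exactly one literal.
Unit clauses found: (~x3).
Count = 1.

1


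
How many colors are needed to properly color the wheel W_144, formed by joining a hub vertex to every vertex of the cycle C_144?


W_144 consists of the cycle C_144 together with a hub vertex adjacent to every cycle vertex.
The cycle C_144 needs 2 colors (even cycle -> 2).
The hub is adjacent to every cycle vertex, so it must receive a new color distinct from all of them.
Chromatic number = 2 + 1 = 3.

3


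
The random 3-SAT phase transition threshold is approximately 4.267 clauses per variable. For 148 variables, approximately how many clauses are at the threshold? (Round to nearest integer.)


The 3-SAT phase transition occurs at approximately 4.267 clauses per variable.
m = 4.267 * 148 = 631.516.
Rounded to nearest integer: 632.

632


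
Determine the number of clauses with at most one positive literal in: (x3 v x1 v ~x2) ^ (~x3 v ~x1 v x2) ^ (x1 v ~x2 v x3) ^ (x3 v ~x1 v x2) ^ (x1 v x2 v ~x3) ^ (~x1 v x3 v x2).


A Horn clause has at most one positive literal.
Clause 1: 2 positive lit(s) -> not Horn
Clause 2: 1 positive lit(s) -> Horn
Clause 3: 2 positive lit(s) -> not Horn
Clause 4: 2 positive lit(s) -> not Horn
Clause 5: 2 positive lit(s) -> not Horn
Clause 6: 2 positive lit(s) -> not Horn
Total Horn clauses = 1.

1


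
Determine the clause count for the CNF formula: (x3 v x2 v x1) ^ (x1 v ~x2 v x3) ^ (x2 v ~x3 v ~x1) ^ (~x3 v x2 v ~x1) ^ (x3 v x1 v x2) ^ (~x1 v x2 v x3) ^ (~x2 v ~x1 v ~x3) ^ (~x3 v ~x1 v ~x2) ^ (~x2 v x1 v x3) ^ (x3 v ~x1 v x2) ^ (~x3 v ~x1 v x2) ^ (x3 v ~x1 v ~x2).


Each group enclosed in parentheses joined by ^ is one clause.
Counting the conjuncts: 12 clauses.

12


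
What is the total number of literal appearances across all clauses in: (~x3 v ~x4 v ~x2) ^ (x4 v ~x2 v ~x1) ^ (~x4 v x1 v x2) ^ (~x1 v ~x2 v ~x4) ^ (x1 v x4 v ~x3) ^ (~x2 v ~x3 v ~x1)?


Clause lengths: 3, 3, 3, 3, 3, 3.
Sum = 3 + 3 + 3 + 3 + 3 + 3 = 18.

18


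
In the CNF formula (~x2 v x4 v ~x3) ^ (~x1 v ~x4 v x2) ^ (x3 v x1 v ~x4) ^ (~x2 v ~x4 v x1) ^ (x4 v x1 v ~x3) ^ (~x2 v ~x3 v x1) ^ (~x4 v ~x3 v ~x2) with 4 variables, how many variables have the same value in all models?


Find all satisfying assignments: 7 model(s).
Check which variables have the same value in every model.
No variable is fixed across all models.
Backbone size = 0.

0


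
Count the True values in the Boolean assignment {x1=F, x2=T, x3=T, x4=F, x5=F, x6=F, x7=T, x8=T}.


The weight is the number of variables assigned True.
True variables: x2, x3, x7, x8.
Weight = 4.

4


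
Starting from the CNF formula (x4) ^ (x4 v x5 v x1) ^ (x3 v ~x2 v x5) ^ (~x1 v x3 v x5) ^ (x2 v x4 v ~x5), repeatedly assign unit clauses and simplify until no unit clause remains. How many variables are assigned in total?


Unit propagation repeatedly assigns the literal in any unit clause, then simplifies.
Assignments in order: x4 = T.
No further unit clauses remain.
Total variables assigned = 1.

1


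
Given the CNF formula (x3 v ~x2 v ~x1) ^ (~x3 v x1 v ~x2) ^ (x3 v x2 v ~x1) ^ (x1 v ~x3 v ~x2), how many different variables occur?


Identify each distinct variable in the formula.
Variables found: x1, x2, x3.
Total distinct variables = 3.

3


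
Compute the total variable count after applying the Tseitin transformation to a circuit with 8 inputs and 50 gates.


The Tseitin transformation introduces one auxiliary variable per gate.
Total variables = inputs + gates = 8 + 50 = 58.

58


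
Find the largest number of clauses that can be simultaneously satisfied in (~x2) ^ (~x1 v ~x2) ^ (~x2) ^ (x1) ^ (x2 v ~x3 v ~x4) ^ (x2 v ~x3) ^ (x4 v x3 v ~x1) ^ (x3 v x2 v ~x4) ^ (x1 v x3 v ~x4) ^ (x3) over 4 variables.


Enumerate all 16 truth assignments.
For each, count how many of the 10 clauses are satisfied.
The formula is not fully satisfiable, so the maximum is below 10.
Maximum simultaneously satisfiable clauses = 9.

9


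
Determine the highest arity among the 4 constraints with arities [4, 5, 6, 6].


The arities are: 4, 5, 6, 6.
Scan for the maximum value.
Maximum arity = 6.

6


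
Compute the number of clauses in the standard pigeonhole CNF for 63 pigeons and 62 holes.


The PHP encoding has two parts:
1) At-least-one-hole clauses: 63 (one per pigeon, each with 62 literals).
2) At-most-one-pigeon-per-hole clauses: 62 holes * C(63,2) = 62 * 1953 = 121086.
Total clauses = 63 + 121086 = 121149.

121149


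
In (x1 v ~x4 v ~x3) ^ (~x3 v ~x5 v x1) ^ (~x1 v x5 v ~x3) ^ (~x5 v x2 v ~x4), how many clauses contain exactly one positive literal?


A definite clause has exactly one positive literal.
Clause 1: 1 positive -> definite
Clause 2: 1 positive -> definite
Clause 3: 1 positive -> definite
Clause 4: 1 positive -> definite
Definite clause count = 4.

4


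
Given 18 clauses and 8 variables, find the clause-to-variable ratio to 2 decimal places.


Clause-to-variable ratio = clauses / variables.
18 / 8 = 2.25.

2.25


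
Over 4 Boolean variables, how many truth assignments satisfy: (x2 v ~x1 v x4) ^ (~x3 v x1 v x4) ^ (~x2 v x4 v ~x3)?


Enumerate all 16 truth assignments over 4 variables.
Test each against every clause.
Satisfying assignments found: 11.

11


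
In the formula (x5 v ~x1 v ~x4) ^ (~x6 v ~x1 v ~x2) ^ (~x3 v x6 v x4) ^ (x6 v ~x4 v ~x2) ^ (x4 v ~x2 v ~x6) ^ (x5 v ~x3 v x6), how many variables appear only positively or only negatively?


A pure literal appears in only one polarity across all clauses.
Pure literals: x1 (negative only), x2 (negative only), x3 (negative only), x5 (positive only).
Count = 4.

4


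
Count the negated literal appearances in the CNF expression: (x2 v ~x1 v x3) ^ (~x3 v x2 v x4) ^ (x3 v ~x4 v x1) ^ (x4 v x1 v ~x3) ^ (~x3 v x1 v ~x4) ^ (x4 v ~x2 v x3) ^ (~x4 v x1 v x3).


Scan each clause for negated literals.
Clause 1: 1 negative; Clause 2: 1 negative; Clause 3: 1 negative; Clause 4: 1 negative; Clause 5: 2 negative; Clause 6: 1 negative; Clause 7: 1 negative.
Total negative literal occurrences = 8.

8


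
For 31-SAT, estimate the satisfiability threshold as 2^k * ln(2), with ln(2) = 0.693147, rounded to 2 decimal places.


Using the asymptotic formula: threshold ~ 2^k * ln(2).
2^31 = 2147483648.
2147483648 * 0.693147 = 1488521848.16.

1488521848.16


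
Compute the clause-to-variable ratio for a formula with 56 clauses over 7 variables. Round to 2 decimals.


Clause-to-variable ratio = clauses / variables.
56 / 7 = 8.0.

8.0


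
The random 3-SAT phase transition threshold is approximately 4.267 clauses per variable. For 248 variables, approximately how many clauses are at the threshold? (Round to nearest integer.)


The 3-SAT phase transition occurs at approximately 4.267 clauses per variable.
m = 4.267 * 248 = 1058.216.
Rounded to nearest integer: 1058.

1058


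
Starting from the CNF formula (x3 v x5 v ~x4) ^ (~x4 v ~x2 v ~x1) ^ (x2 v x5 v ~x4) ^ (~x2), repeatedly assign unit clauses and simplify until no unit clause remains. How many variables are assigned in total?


Unit propagation repeatedly assigns the literal in any unit clause, then simplifies.
Assignments in order: x2 = F.
No further unit clauses remain.
Total variables assigned = 1.

1


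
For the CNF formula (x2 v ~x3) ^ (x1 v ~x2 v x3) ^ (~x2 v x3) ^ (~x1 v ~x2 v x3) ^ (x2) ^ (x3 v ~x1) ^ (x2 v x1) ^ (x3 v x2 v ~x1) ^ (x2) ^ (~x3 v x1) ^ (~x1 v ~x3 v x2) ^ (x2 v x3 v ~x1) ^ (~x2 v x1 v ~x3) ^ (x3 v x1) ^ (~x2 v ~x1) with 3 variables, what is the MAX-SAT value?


Enumerate all 8 truth assignments.
For each, count how many of the 15 clauses are satisfied.
The formula is not fully satisfiable, so the maximum is below 15.
Maximum simultaneously satisfiable clauses = 14.

14


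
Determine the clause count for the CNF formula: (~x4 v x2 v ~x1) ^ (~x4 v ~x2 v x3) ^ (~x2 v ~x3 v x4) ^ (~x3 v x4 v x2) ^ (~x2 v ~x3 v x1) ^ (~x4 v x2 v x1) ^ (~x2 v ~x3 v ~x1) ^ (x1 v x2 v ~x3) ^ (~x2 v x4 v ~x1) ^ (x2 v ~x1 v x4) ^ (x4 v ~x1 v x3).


Each group enclosed in parentheses joined by ^ is one clause.
Counting the conjuncts: 11 clauses.

11


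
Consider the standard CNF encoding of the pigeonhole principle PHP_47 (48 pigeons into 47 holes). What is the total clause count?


The PHP encoding has two parts:
1) At-least-one-hole clauses: 48 (one per pigeon, each with 47 literals).
2) At-most-one-pigeon-per-hole clauses: 47 holes * C(48,2) = 47 * 1128 = 53016.
Total clauses = 48 + 53016 = 53064.

53064


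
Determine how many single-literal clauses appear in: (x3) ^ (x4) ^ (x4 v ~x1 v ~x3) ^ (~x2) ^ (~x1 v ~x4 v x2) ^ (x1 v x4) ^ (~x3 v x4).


A unit clause contains exactly one literal.
Unit clauses found: (x3), (x4), (~x2).
Count = 3.

3


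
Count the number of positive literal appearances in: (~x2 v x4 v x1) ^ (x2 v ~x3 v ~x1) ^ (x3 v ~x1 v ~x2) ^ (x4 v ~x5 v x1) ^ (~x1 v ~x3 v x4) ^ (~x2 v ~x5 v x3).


Scan each clause for unnegated literals.
Clause 1: 2 positive; Clause 2: 1 positive; Clause 3: 1 positive; Clause 4: 2 positive; Clause 5: 1 positive; Clause 6: 1 positive.
Total positive literal occurrences = 8.

8


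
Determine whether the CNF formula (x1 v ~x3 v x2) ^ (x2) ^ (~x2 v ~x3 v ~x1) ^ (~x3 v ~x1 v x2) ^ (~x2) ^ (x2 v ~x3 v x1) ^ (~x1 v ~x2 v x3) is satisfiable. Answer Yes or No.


Check all 8 possible truth assignments.
Number of satisfying assignments found: 0.
The formula is unsatisfiable.

No


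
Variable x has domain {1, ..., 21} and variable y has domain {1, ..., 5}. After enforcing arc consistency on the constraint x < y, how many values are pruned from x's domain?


For the constraint x < y, x needs a supporting value in y's domain.
x can be at most 4 (one less than y's maximum).
Valid x values from domain: 4 out of 21.
Pruned = 21 - 4 = 17.

17


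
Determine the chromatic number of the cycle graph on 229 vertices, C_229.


An odd cycle cannot be 2-colored: alternating two colors around the cycle returns to the start with a conflict.
Since 229 is odd, three colors are required (and three suffice).
Chromatic number = 3.

3


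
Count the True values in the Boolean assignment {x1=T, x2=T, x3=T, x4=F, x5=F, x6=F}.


The weight is the number of variables assigned True.
True variables: x1, x2, x3.
Weight = 3.

3


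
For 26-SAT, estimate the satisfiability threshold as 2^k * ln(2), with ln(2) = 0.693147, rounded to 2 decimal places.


Using the asymptotic formula: threshold ~ 2^k * ln(2).
2^26 = 67108864.
67108864 * 0.693147 = 46516307.76.

46516307.76


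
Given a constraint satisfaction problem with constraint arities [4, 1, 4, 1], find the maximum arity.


The arities are: 4, 1, 4, 1.
Scan for the maximum value.
Maximum arity = 4.

4


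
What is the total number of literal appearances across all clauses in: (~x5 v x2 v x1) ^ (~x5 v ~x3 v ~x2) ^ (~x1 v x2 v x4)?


Clause lengths: 3, 3, 3.
Sum = 3 + 3 + 3 = 9.

9


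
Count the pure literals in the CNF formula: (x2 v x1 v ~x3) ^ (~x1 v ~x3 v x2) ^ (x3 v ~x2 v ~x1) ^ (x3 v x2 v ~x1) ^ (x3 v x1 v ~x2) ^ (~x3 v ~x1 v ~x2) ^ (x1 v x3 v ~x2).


A pure literal appears in only one polarity across all clauses.
No pure literals found.
Count = 0.

0


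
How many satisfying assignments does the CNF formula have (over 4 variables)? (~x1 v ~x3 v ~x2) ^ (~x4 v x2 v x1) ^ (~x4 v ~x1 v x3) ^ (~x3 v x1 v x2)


Enumerate all 16 truth assignments over 4 variables.
Test each against every clause.
Satisfying assignments found: 9.

9


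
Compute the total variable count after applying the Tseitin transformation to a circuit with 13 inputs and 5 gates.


The Tseitin transformation introduces one auxiliary variable per gate.
Total variables = inputs + gates = 13 + 5 = 18.

18


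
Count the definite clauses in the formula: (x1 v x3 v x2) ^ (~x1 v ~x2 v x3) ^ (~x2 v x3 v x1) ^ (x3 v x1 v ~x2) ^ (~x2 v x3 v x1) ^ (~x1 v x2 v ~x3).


A definite clause has exactly one positive literal.
Clause 1: 3 positive -> not definite
Clause 2: 1 positive -> definite
Clause 3: 2 positive -> not definite
Clause 4: 2 positive -> not definite
Clause 5: 2 positive -> not definite
Clause 6: 1 positive -> definite
Definite clause count = 2.

2


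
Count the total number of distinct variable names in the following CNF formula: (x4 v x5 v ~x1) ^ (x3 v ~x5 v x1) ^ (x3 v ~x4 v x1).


Identify each distinct variable in the formula.
Variables found: x1, x3, x4, x5.
Total distinct variables = 4.

4


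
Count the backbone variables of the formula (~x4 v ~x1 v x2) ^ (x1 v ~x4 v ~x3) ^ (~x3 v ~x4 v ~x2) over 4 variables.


Find all satisfying assignments: 11 model(s).
Check which variables have the same value in every model.
No variable is fixed across all models.
Backbone size = 0.

0


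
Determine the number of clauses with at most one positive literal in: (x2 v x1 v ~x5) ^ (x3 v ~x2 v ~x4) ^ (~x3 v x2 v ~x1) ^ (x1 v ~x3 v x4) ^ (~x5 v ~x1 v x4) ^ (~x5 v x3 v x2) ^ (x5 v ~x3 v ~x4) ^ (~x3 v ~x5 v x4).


A Horn clause has at most one positive literal.
Clause 1: 2 positive lit(s) -> not Horn
Clause 2: 1 positive lit(s) -> Horn
Clause 3: 1 positive lit(s) -> Horn
Clause 4: 2 positive lit(s) -> not Horn
Clause 5: 1 positive lit(s) -> Horn
Clause 6: 2 positive lit(s) -> not Horn
Clause 7: 1 positive lit(s) -> Horn
Clause 8: 1 positive lit(s) -> Horn
Total Horn clauses = 5.

5


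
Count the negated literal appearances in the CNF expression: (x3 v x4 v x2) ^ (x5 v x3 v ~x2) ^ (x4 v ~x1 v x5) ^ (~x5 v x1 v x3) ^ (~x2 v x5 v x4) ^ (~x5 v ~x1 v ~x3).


Scan each clause for negated literals.
Clause 1: 0 negative; Clause 2: 1 negative; Clause 3: 1 negative; Clause 4: 1 negative; Clause 5: 1 negative; Clause 6: 3 negative.
Total negative literal occurrences = 7.

7


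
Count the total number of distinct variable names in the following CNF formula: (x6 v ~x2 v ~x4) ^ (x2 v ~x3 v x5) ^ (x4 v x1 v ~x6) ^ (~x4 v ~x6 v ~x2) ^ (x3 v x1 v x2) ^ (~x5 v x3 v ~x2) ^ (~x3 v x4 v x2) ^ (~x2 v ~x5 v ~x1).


Identify each distinct variable in the formula.
Variables found: x1, x2, x3, x4, x5, x6.
Total distinct variables = 6.

6


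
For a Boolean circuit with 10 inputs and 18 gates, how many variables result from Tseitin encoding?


The Tseitin transformation introduces one auxiliary variable per gate.
Total variables = inputs + gates = 10 + 18 = 28.

28


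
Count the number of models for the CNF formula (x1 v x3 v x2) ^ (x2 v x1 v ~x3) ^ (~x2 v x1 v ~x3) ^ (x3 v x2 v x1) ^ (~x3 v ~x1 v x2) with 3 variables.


Enumerate all 8 truth assignments over 3 variables.
Test each against every clause.
Satisfying assignments found: 4.

4


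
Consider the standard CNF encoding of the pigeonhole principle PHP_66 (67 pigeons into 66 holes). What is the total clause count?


The PHP encoding has two parts:
1) At-least-one-hole clauses: 67 (one per pigeon, each with 66 literals).
2) At-most-one-pigeon-per-hole clauses: 66 holes * C(67,2) = 66 * 2211 = 145926.
Total clauses = 67 + 145926 = 145993.

145993


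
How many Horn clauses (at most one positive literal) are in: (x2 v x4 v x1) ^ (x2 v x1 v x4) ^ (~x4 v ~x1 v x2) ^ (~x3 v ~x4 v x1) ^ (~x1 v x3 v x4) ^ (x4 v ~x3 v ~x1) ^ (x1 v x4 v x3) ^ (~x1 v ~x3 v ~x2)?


A Horn clause has at most one positive literal.
Clause 1: 3 positive lit(s) -> not Horn
Clause 2: 3 positive lit(s) -> not Horn
Clause 3: 1 positive lit(s) -> Horn
Clause 4: 1 positive lit(s) -> Horn
Clause 5: 2 positive lit(s) -> not Horn
Clause 6: 1 positive lit(s) -> Horn
Clause 7: 3 positive lit(s) -> not Horn
Clause 8: 0 positive lit(s) -> Horn
Total Horn clauses = 4.

4


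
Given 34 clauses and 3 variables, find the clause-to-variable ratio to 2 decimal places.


Clause-to-variable ratio = clauses / variables.
34 / 3 = 11.33.

11.33


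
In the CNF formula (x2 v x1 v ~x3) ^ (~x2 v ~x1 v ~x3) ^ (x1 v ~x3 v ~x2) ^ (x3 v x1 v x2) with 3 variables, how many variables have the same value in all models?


Find all satisfying assignments: 4 model(s).
Check which variables have the same value in every model.
No variable is fixed across all models.
Backbone size = 0.

0


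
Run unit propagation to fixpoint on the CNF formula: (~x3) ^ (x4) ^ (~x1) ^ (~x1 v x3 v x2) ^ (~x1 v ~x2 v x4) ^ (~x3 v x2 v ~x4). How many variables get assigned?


Unit propagation repeatedly assigns the literal in any unit clause, then simplifies.
Assignments in order: x3 = F, x4 = T, x1 = F.
No further unit clauses remain.
Total variables assigned = 3.

3


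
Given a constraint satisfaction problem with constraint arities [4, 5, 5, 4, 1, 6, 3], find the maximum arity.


The arities are: 4, 5, 5, 4, 1, 6, 3.
Scan for the maximum value.
Maximum arity = 6.

6


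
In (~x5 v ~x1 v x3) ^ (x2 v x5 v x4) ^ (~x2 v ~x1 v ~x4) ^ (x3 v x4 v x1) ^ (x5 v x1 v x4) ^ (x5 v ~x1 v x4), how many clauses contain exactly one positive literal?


A definite clause has exactly one positive literal.
Clause 1: 1 positive -> definite
Clause 2: 3 positive -> not definite
Clause 3: 0 positive -> not definite
Clause 4: 3 positive -> not definite
Clause 5: 3 positive -> not definite
Clause 6: 2 positive -> not definite
Definite clause count = 1.

1


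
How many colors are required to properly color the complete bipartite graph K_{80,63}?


K_{80,63} is bipartite by definition: the two parts are independent sets, with every edge crossing between them.
Color all vertices in one part with color 1 and all vertices in the other part with color 2.
Since the graph has at least one edge, one color does not suffice.
Chromatic number = 2.

2


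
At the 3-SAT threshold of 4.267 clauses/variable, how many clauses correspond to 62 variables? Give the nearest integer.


The 3-SAT phase transition occurs at approximately 4.267 clauses per variable.
m = 4.267 * 62 = 264.554.
Rounded to nearest integer: 265.

265


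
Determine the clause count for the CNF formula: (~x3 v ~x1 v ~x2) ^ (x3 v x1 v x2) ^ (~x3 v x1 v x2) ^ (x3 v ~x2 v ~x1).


Each group enclosed in parentheses joined by ^ is one clause.
Counting the conjuncts: 4 clauses.

4


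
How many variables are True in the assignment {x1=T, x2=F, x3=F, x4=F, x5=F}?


The weight is the number of variables assigned True.
True variables: x1.
Weight = 1.

1


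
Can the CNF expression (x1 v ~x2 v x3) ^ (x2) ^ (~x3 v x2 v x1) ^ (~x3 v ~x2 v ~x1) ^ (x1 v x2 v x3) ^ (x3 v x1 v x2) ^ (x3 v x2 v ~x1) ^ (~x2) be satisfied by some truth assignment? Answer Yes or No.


Check all 8 possible truth assignments.
Number of satisfying assignments found: 0.
The formula is unsatisfiable.

No


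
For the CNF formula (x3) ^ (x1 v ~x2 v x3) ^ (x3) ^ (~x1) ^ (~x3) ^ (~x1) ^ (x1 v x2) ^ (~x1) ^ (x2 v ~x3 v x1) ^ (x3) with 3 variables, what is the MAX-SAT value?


Enumerate all 8 truth assignments.
For each, count how many of the 10 clauses are satisfied.
The formula is not fully satisfiable, so the maximum is below 10.
Maximum simultaneously satisfiable clauses = 9.

9


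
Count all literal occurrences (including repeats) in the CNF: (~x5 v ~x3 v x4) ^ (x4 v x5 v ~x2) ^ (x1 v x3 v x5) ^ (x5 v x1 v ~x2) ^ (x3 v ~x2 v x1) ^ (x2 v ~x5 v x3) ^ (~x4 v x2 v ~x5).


Clause lengths: 3, 3, 3, 3, 3, 3, 3.
Sum = 3 + 3 + 3 + 3 + 3 + 3 + 3 = 21.

21


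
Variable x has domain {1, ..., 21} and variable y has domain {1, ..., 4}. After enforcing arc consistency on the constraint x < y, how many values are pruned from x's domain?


For the constraint x < y, x needs a supporting value in y's domain.
x can be at most 3 (one less than y's maximum).
Valid x values from domain: 3 out of 21.
Pruned = 21 - 3 = 18.

18


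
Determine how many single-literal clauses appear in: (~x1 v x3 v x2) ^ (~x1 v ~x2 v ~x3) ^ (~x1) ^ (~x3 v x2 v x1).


A unit clause contains exactly one literal.
Unit clauses found: (~x1).
Count = 1.

1


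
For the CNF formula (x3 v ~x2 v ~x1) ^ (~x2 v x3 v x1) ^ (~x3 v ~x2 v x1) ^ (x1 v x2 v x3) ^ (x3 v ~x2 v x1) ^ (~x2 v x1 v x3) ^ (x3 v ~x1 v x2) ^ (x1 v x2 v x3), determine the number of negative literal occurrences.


Scan each clause for negated literals.
Clause 1: 2 negative; Clause 2: 1 negative; Clause 3: 2 negative; Clause 4: 0 negative; Clause 5: 1 negative; Clause 6: 1 negative; Clause 7: 1 negative; Clause 8: 0 negative.
Total negative literal occurrences = 8.

8


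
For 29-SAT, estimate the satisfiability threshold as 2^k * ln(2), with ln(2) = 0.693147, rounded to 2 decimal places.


Using the asymptotic formula: threshold ~ 2^k * ln(2).
2^29 = 536870912.
536870912 * 0.693147 = 372130462.04.

372130462.04


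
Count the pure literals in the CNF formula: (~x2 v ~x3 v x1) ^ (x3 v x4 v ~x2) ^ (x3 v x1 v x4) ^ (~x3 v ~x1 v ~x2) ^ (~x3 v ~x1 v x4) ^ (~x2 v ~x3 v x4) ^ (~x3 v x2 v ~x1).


A pure literal appears in only one polarity across all clauses.
Pure literals: x4 (positive only).
Count = 1.

1


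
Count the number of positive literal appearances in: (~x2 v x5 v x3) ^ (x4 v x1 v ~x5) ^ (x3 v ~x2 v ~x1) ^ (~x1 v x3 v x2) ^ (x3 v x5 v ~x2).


Scan each clause for unnegated literals.
Clause 1: 2 positive; Clause 2: 2 positive; Clause 3: 1 positive; Clause 4: 2 positive; Clause 5: 2 positive.
Total positive literal occurrences = 9.

9


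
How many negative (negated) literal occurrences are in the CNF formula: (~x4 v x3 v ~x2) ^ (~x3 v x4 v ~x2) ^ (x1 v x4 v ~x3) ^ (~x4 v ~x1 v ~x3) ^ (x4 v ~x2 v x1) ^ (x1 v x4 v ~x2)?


Scan each clause for negated literals.
Clause 1: 2 negative; Clause 2: 2 negative; Clause 3: 1 negative; Clause 4: 3 negative; Clause 5: 1 negative; Clause 6: 1 negative.
Total negative literal occurrences = 10.

10


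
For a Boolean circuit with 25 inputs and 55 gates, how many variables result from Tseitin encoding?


The Tseitin transformation introduces one auxiliary variable per gate.
Total variables = inputs + gates = 25 + 55 = 80.

80


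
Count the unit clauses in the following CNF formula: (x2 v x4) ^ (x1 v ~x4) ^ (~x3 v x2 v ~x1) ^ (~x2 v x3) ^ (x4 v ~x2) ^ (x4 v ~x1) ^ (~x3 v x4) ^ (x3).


A unit clause contains exactly one literal.
Unit clauses found: (x3).
Count = 1.

1


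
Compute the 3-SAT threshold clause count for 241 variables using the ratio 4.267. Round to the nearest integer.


The 3-SAT phase transition occurs at approximately 4.267 clauses per variable.
m = 4.267 * 241 = 1028.347.
Rounded to nearest integer: 1028.

1028


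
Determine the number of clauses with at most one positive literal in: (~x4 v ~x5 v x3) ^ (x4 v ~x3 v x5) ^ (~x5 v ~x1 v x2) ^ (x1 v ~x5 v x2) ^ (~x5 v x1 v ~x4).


A Horn clause has at most one positive literal.
Clause 1: 1 positive lit(s) -> Horn
Clause 2: 2 positive lit(s) -> not Horn
Clause 3: 1 positive lit(s) -> Horn
Clause 4: 2 positive lit(s) -> not Horn
Clause 5: 1 positive lit(s) -> Horn
Total Horn clauses = 3.

3


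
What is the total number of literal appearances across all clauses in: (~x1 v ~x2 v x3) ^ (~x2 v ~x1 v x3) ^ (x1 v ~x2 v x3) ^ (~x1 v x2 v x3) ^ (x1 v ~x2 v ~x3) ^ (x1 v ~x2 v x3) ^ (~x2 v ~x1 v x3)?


Clause lengths: 3, 3, 3, 3, 3, 3, 3.
Sum = 3 + 3 + 3 + 3 + 3 + 3 + 3 = 21.

21


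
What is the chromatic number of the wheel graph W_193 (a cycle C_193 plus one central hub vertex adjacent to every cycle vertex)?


W_193 consists of the cycle C_193 together with a hub vertex adjacent to every cycle vertex.
The cycle C_193 needs 3 colors (odd cycle -> 3).
The hub is adjacent to every cycle vertex, so it must receive a new color distinct from all of them.
Chromatic number = 3 + 1 = 4.

4


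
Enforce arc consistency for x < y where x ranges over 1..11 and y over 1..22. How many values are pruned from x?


For the constraint x < y, x needs a supporting value in y's domain.
x can be at most 21 (one less than y's maximum).
Valid x values from domain: 11 out of 11.
Pruned = 11 - 11 = 0.

0


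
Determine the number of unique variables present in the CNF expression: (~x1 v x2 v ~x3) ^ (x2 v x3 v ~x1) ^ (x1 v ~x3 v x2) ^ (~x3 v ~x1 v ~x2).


Identify each distinct variable in the formula.
Variables found: x1, x2, x3.
Total distinct variables = 3.

3


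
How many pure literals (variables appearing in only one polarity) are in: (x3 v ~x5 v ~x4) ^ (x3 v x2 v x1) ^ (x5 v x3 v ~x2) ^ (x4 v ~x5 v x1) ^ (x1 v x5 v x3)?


A pure literal appears in only one polarity across all clauses.
Pure literals: x1 (positive only), x3 (positive only).
Count = 2.

2


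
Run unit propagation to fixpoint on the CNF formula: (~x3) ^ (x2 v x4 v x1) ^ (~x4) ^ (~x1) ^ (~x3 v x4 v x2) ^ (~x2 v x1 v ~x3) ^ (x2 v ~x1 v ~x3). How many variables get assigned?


Unit propagation repeatedly assigns the literal in any unit clause, then simplifies.
Assignments in order: x3 = F, x4 = F, x1 = F, x2 = T.
No further unit clauses remain.
Total variables assigned = 4.

4


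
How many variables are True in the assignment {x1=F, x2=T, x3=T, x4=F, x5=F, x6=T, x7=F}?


The weight is the number of variables assigned True.
True variables: x2, x3, x6.
Weight = 3.

3


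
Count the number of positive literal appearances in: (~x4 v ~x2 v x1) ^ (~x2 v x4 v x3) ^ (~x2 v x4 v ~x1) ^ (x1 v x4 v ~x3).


Scan each clause for unnegated literals.
Clause 1: 1 positive; Clause 2: 2 positive; Clause 3: 1 positive; Clause 4: 2 positive.
Total positive literal occurrences = 6.

6


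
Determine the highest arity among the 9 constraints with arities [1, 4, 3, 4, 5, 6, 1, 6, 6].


The arities are: 1, 4, 3, 4, 5, 6, 1, 6, 6.
Scan for the maximum value.
Maximum arity = 6.

6


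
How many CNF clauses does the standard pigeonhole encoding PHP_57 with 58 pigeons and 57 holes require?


The PHP encoding has two parts:
1) At-least-one-hole clauses: 58 (one per pigeon, each with 57 literals).
2) At-most-one-pigeon-per-hole clauses: 57 holes * C(58,2) = 57 * 1653 = 94221.
Total clauses = 58 + 94221 = 94279.

94279


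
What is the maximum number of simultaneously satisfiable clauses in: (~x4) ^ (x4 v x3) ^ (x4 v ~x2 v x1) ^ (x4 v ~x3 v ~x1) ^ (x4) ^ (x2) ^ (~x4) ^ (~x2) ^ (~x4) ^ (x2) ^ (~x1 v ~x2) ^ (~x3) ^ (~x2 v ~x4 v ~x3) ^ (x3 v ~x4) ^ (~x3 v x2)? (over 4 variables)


Enumerate all 16 truth assignments.
For each, count how many of the 15 clauses are satisfied.
The formula is not fully satisfiable, so the maximum is below 15.
Maximum simultaneously satisfiable clauses = 11.

11


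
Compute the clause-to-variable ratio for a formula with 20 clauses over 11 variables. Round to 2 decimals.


Clause-to-variable ratio = clauses / variables.
20 / 11 = 1.82.

1.82


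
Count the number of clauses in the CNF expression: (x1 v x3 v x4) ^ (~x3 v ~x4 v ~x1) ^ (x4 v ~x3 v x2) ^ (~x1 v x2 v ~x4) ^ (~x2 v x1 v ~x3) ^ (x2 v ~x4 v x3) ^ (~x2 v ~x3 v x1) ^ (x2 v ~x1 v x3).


Each group enclosed in parentheses joined by ^ is one clause.
Counting the conjuncts: 8 clauses.

8


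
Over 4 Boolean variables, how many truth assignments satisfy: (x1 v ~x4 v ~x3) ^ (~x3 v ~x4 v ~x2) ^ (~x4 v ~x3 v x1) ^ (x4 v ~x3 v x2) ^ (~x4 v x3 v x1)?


Enumerate all 16 truth assignments over 4 variables.
Test each against every clause.
Satisfying assignments found: 9.

9


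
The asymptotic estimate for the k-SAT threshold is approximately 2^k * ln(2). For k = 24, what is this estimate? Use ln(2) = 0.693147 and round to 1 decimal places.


Using the asymptotic formula: threshold ~ 2^k * ln(2).
2^24 = 16777216.
16777216 * 0.693147 = 11629076.9.

11629076.9


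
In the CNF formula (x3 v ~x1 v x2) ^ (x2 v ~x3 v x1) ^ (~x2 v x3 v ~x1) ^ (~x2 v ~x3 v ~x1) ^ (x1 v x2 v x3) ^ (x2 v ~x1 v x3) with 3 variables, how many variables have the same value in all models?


Find all satisfying assignments: 3 model(s).
Check which variables have the same value in every model.
No variable is fixed across all models.
Backbone size = 0.

0


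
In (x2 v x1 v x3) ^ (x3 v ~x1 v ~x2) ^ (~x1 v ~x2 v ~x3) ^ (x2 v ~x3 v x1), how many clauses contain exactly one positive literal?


A definite clause has exactly one positive literal.
Clause 1: 3 positive -> not definite
Clause 2: 1 positive -> definite
Clause 3: 0 positive -> not definite
Clause 4: 2 positive -> not definite
Definite clause count = 1.

1


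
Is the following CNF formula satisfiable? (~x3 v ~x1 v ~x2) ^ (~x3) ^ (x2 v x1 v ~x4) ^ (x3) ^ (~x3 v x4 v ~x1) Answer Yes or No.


Check all 16 possible truth assignments.
Number of satisfying assignments found: 0.
The formula is unsatisfiable.

No


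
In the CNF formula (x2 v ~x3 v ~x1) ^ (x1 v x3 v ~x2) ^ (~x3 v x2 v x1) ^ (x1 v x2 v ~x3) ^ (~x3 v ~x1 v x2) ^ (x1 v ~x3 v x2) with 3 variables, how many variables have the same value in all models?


Find all satisfying assignments: 5 model(s).
Check which variables have the same value in every model.
No variable is fixed across all models.
Backbone size = 0.

0


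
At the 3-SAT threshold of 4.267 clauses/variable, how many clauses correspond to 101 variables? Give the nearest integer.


The 3-SAT phase transition occurs at approximately 4.267 clauses per variable.
m = 4.267 * 101 = 430.967.
Rounded to nearest integer: 431.

431


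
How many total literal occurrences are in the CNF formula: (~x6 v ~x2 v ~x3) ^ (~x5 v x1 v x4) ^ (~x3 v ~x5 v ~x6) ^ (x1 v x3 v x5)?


Clause lengths: 3, 3, 3, 3.
Sum = 3 + 3 + 3 + 3 = 12.

12


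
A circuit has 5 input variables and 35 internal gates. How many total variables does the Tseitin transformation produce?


The Tseitin transformation introduces one auxiliary variable per gate.
Total variables = inputs + gates = 5 + 35 = 40.

40


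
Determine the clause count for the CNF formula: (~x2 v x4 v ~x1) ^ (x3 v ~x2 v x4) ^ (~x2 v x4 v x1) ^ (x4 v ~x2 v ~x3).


Each group enclosed in parentheses joined by ^ is one clause.
Counting the conjuncts: 4 clauses.

4


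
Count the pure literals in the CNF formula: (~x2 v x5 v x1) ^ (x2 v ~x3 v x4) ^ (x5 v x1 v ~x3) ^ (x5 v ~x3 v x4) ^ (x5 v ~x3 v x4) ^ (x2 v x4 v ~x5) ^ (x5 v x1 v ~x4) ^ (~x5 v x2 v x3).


A pure literal appears in only one polarity across all clauses.
Pure literals: x1 (positive only).
Count = 1.

1


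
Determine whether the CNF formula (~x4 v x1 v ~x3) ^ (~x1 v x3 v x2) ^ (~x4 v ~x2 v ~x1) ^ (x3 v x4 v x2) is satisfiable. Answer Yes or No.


Check all 16 possible truth assignments.
Number of satisfying assignments found: 9.
The formula is satisfiable.

Yes


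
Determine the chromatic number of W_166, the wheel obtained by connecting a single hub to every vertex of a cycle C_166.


W_166 consists of the cycle C_166 together with a hub vertex adjacent to every cycle vertex.
The cycle C_166 needs 2 colors (even cycle -> 2).
The hub is adjacent to every cycle vertex, so it must receive a new color distinct from all of them.
Chromatic number = 2 + 1 = 3.

3


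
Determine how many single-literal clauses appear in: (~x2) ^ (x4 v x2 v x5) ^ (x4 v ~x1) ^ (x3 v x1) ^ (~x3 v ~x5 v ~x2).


A unit clause contains exactly one literal.
Unit clauses found: (~x2).
Count = 1.

1


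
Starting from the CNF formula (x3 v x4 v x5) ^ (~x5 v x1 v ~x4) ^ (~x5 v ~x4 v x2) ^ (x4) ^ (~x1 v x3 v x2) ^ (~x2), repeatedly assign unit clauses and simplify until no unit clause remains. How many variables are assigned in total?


Unit propagation repeatedly assigns the literal in any unit clause, then simplifies.
Assignments in order: x4 = T, x2 = F, x5 = F.
No further unit clauses remain.
Total variables assigned = 3.

3


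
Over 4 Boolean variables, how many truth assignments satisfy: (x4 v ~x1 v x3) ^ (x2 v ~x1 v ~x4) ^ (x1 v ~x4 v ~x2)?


Enumerate all 16 truth assignments over 4 variables.
Test each against every clause.
Satisfying assignments found: 10.

10


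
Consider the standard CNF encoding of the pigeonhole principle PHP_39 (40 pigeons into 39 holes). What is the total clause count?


The PHP encoding has two parts:
1) At-least-one-hole clauses: 40 (one per pigeon, each with 39 literals).
2) At-most-one-pigeon-per-hole clauses: 39 holes * C(40,2) = 39 * 780 = 30420.
Total clauses = 40 + 30420 = 30460.

30460


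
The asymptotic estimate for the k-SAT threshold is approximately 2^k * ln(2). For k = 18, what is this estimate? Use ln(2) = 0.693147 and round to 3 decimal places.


Using the asymptotic formula: threshold ~ 2^k * ln(2).
2^18 = 262144.
262144 * 0.693147 = 181704.327.

181704.327


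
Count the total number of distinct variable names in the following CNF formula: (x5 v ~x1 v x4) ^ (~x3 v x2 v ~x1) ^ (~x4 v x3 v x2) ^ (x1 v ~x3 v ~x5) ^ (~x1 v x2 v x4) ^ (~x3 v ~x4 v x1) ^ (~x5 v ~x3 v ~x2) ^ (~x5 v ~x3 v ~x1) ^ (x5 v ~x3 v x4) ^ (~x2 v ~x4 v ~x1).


Identify each distinct variable in the formula.
Variables found: x1, x2, x3, x4, x5.
Total distinct variables = 5.

5


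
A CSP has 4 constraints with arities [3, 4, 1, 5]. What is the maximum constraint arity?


The arities are: 3, 4, 1, 5.
Scan for the maximum value.
Maximum arity = 5.

5


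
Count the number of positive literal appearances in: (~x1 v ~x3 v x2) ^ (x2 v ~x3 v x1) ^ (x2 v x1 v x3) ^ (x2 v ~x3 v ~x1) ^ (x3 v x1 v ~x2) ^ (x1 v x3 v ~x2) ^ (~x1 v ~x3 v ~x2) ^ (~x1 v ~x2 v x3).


Scan each clause for unnegated literals.
Clause 1: 1 positive; Clause 2: 2 positive; Clause 3: 3 positive; Clause 4: 1 positive; Clause 5: 2 positive; Clause 6: 2 positive; Clause 7: 0 positive; Clause 8: 1 positive.
Total positive literal occurrences = 12.

12


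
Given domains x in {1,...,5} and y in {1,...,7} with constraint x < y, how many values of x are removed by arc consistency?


For the constraint x < y, x needs a supporting value in y's domain.
x can be at most 6 (one less than y's maximum).
Valid x values from domain: 5 out of 5.
Pruned = 5 - 5 = 0.

0


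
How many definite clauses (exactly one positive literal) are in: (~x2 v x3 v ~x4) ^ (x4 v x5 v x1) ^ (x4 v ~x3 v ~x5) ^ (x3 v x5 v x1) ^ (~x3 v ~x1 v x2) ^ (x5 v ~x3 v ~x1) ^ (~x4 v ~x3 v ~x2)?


A definite clause has exactly one positive literal.
Clause 1: 1 positive -> definite
Clause 2: 3 positive -> not definite
Clause 3: 1 positive -> definite
Clause 4: 3 positive -> not definite
Clause 5: 1 positive -> definite
Clause 6: 1 positive -> definite
Clause 7: 0 positive -> not definite
Definite clause count = 4.

4


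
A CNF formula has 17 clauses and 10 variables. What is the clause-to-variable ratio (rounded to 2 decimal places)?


Clause-to-variable ratio = clauses / variables.
17 / 10 = 1.7.

1.7


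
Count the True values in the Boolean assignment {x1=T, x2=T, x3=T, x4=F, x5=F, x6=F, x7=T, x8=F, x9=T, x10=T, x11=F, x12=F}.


The weight is the number of variables assigned True.
True variables: x1, x2, x3, x7, x9, x10.
Weight = 6.

6
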